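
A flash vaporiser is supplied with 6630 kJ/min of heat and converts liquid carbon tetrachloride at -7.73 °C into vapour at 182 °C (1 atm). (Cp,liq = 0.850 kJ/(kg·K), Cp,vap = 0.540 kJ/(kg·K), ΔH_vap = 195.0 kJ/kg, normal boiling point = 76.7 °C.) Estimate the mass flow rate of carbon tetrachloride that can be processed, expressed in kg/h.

Δh = 0.850×(76.7−-7.73) + 195.0 + 0.540×(182−76.7) = 323.63 kJ/kg
Q = 6630 kJ/min = 110.5 kJ/s = 397800 kJ/h
ṁ = Q/Δh = 397800 / 323.63 = 1229.2 kg/h

ṁ = 1230 kg/h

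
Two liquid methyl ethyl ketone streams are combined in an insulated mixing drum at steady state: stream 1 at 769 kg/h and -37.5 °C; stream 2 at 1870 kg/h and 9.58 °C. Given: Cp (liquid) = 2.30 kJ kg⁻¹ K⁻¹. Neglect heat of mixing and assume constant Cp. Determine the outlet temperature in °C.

No heat crosses the boundary, so H_out = H_in.
T_out = Σ ṁᵢCp,ᵢTᵢ / Σ ṁᵢCp,ᵢ
      = -25123 / 6069.7 = -4.139 °C

T_out = -4.14 °C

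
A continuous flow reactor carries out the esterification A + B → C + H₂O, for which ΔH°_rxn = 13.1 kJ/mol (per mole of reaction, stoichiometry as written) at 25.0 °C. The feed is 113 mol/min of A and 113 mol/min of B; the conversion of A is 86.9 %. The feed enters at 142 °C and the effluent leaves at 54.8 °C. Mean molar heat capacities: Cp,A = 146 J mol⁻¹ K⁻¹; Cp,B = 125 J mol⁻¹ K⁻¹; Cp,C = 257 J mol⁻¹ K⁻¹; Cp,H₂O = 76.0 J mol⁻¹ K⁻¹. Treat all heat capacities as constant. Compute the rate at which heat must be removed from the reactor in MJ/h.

Extent of reaction ξ = 0.869 × 113 = 98.197 mol/min
Reaction term: ξ·ΔH°_rxn = 98.197 × 13.1 = 1286.4 kJ/min
Sensible, feed 142→25 °C: -3582.9 kJ/min
Outlet flows (mol/min): A 14.803, B 14.803, C 98.197, H₂O 98.197
Sensible, products 25→54.8 °C: 1094 kJ/min
Q = ΔH = -1202.5 kJ/min = -20.042 kW
Heat removed = 72.151 MJ/h

Q_out = 72.2 MJ/h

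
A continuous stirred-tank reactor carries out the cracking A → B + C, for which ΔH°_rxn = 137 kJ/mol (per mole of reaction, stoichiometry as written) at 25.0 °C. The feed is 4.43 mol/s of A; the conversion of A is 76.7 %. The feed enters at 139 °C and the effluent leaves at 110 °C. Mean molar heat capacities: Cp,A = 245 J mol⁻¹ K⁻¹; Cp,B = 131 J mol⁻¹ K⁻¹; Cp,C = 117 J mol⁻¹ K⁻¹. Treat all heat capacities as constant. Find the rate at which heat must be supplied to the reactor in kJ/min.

Extent of reaction ξ = 0.767 × 4.43 = 3.3978 mol/s
Reaction term: ξ·ΔH°_rxn = 3.3978 × 137 = 465.5 kJ/s
Sensible, feed 139→25 °C: -123.73 kJ/s
Outlet flows (mol/s): A 1.0322, B 3.3978, C 3.3978
Sensible, products 25→110 °C: 93.121 kJ/s
Q = ΔH = 434.89 kJ/s = 434.89 kW
Heat supplied = 26093 kJ/min

Q_in = 26100 kJ/min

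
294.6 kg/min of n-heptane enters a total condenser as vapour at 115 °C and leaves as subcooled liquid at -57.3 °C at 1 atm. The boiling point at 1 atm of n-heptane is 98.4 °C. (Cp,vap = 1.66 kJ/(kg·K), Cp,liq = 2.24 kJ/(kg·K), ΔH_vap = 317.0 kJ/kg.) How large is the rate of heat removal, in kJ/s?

vapour 115→98.4 °C: -27.556 kJ/kg
condensation at 98.4 °C: -317 kJ/kg
liquid 98.4→-57.3 °C: -348.77 kJ/kg
Δh = -27.556 + -317 + -348.77 = -693.32 kJ/kg
Q = ṁ·Δh = 294.6 kg/min × -693.32 kJ/kg = -204250 kJ/min
|Q| = 3404.2 kW

Q_c = 3400 kJ/s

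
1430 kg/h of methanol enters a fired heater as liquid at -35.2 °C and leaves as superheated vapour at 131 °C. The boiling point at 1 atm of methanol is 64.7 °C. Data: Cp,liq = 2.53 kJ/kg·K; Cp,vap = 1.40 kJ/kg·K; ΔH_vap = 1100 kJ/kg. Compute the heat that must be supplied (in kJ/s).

liquid -35.2→64.7 °C: 252.75 kJ/kg
vaporisation at 64.7 °C: 1100 kJ/kg
vapour 64.7→131 °C: 92.82 kJ/kg
Δh = 252.75 + 1100 + 92.82 = 1445.6 kJ/kg
Q = ṁ·Δh = 1430 kg/h × 1445.6 kJ/kg = 2.0672e+06 kJ/h
|Q| = 574.21 kW

Q = 574 kJ/s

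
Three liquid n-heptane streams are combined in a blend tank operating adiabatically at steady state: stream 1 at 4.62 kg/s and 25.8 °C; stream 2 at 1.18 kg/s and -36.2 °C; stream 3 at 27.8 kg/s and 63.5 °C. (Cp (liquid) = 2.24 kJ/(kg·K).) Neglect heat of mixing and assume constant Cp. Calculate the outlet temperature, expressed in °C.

T_out = 54.8 °C

No heat crosses the boundary, so H_out = H_in.
T_out = Σ ṁᵢCp,ᵢTᵢ / Σ ṁᵢCp,ᵢ
      = 4125.6 / 75.264 = 54.815 °C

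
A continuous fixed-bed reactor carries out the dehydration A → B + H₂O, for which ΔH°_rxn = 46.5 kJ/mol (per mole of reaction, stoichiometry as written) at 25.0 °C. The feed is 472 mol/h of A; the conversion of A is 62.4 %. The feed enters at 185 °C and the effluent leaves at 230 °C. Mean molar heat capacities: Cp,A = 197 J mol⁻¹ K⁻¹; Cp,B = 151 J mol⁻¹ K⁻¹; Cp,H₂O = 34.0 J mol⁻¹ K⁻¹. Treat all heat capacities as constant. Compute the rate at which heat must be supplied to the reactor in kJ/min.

Extent of reaction ξ = 0.624 × 472 = 294.53 mol/h
Reaction term: ξ·ΔH°_rxn = 294.53 × 46.5 = 13696 kJ/h
Sensible, feed 185→25 °C: -14877 kJ/h
Outlet flows (mol/h): A 177.47, B 294.53, H₂O 294.53
Sensible, products 25→230 °C: 18337 kJ/h
Q = ΔH = 17155 kJ/h = 4.7654 kW
Heat supplied = 285.92 kJ/min

Q_in = 286 kJ/min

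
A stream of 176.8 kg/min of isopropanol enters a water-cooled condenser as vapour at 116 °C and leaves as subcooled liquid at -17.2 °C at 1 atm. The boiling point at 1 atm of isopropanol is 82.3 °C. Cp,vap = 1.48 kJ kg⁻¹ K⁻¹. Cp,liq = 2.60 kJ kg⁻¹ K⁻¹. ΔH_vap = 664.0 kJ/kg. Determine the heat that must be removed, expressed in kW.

vapour 116→82.3 °C: -49.876 kJ/kg
condensation at 82.3 °C: -664 kJ/kg
liquid 82.3→-17.2 °C: -258.7 kJ/kg
Δh = -49.876 + -664 + -258.7 = -972.58 kJ/kg
Q = ṁ·Δh = 176.8 kg/min × -972.58 kJ/kg = -171950 kJ/min
|Q| = 2865.9 kW

Q_c = 2870 kW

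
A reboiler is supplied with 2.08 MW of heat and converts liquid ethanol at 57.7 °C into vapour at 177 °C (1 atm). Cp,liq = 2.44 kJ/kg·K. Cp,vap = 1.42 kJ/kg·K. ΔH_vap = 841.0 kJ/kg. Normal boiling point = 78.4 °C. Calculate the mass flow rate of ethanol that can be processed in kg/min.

Δh = 2.44×(78.4−57.7) + 841.0 + 1.42×(177−78.4) = 1031.5 kJ/kg
Q = 2.08 MW = 2080 kJ/s = 124800 kJ/min
ṁ = Q/Δh = 124800 / 1031.5 = 120.99 kg/min

ṁ = 121 kg/min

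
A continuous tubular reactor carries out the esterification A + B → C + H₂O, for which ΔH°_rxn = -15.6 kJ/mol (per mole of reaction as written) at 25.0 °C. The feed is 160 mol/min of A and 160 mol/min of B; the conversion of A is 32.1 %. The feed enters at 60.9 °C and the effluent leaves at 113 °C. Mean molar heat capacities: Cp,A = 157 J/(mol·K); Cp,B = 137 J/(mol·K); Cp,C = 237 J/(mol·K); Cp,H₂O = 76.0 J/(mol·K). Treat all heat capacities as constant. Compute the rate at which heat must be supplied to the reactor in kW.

Q_in = 28.9 kW

Extent of reaction ξ = 0.321 × 160 = 51.36 mol/min
Reaction term: ξ·ΔH°_rxn = 51.36 × -15.6 = -801.22 kJ/min
Sensible, feed 60.9→25 °C: -1688.7 kJ/min
Outlet flows (mol/min): A 108.64, B 108.64, C 51.36, H₂O 51.36
Sensible, products 25→113 °C: 4225.4 kJ/min
Q = ΔH = 1735.4 kJ/min = 28.924 kW
Heat supplied = 28.924 kW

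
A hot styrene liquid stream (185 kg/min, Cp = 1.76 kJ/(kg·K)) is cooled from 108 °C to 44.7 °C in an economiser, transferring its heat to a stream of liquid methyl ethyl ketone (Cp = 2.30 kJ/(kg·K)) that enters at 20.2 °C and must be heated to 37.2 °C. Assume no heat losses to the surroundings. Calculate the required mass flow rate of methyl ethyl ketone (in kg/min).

ṁ_c = 527 kg/min

Heat released by hot stream: Q = 185 × 1.76 × (108 − 44.7) = 20610 kJ/min
Energy balance on cold side (adiabatic exchanger): Q = ṁ_c·Cp_c·(T_c,out − T_c,in)
ṁ_c = 20610 / [2.30 × (37.2 − 20.2)] = 527.12 kg/min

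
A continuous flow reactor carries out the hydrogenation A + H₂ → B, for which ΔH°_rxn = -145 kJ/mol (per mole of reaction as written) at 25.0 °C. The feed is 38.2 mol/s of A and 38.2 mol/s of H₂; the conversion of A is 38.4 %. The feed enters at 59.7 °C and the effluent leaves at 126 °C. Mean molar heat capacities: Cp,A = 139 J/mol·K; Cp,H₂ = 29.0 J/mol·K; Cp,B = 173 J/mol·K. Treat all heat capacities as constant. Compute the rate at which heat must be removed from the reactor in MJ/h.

Q_out = 6100 MJ/h

Extent of reaction ξ = 0.384 × 38.2 = 14.669 mol/s
Reaction term: ξ·ΔH°_rxn = 14.669 × -145 = -2127 kJ/s
Sensible, feed 59.7→25 °C: -222.69 kJ/s
Outlet flows (mol/s): A 23.531, H₂ 23.531, B 14.669
Sensible, products 25→126 °C: 655.59 kJ/s
Q = ΔH = -1694.1 kJ/s = -1694.1 kW
Heat removed = 6098.7 MJ/h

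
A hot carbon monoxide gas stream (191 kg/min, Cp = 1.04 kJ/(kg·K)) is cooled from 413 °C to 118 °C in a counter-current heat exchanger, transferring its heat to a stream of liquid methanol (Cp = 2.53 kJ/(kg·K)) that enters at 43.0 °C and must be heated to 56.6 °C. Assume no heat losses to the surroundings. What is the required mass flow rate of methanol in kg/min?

Heat released by hot stream: Q = 191 × 1.04 × (413 − 118) = 58599 kJ/min
Energy balance on cold side (adiabatic exchanger): Q = ṁ_c·Cp_c·(T_c,out − T_c,in)
ṁ_c = 58599 / [2.53 × (56.6 − 43.0)] = 1703.1 kg/min

ṁ_c = 1700 kg/min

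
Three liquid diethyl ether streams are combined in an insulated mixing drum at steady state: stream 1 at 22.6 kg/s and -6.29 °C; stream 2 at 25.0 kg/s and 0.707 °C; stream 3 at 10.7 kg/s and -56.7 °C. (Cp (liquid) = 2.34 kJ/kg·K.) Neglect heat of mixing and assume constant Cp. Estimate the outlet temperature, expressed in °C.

T_out = -12.5 °C

No heat crosses the boundary, so H_out = H_in.
T_out = Σ ṁᵢCp,ᵢTᵢ / Σ ṁᵢCp,ᵢ
      = -1710.9 / 136.42 = -12.541 °C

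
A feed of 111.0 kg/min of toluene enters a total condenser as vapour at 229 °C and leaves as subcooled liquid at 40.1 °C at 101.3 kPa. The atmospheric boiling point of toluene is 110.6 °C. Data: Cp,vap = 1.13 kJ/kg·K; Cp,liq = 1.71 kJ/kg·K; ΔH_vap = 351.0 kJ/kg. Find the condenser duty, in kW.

vapour 229→110.6 °C: -133.79 kJ/kg
condensation at 110.6 °C: -351 kJ/kg
liquid 110.6→40.1 °C: -120.55 kJ/kg
Δh = -133.79 + -351 + -120.55 = -605.35 kJ/kg
Q = ṁ·Δh = 111.0 kg/min × -605.35 kJ/kg = -67194 kJ/min
|Q| = 1119.9 kW

Q_c = 1120 kW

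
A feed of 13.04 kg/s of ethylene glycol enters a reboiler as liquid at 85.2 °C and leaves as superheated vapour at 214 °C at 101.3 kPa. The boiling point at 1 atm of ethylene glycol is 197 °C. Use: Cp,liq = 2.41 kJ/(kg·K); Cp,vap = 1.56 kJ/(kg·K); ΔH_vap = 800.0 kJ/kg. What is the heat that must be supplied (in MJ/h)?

liquid 85.2→197 °C: 269.44 kJ/kg
vaporisation at 197 °C: 800 kJ/kg
vapour 197→214 °C: 26.52 kJ/kg
Δh = 269.44 + 800 + 26.52 = 1096 kJ/kg
Q = ṁ·Δh = 13.04 kg/s × 1096 kJ/kg = 14291 kJ/s
|Q| = 14291 kW = 51449 MJ/h

Q = 51400 MJ/h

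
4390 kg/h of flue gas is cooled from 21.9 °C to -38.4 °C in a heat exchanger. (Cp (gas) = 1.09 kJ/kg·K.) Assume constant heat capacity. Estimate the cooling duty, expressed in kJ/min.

Q = ṁ·Cp·ΔT = 4390 × 1.09 × (-38.4 − 21.9) = -288540 kJ/h
Converting: 288540 / 3600 s = 80.15 kW
Cooling duty = 4809 kJ/min

Q_c = 4810 kJ/min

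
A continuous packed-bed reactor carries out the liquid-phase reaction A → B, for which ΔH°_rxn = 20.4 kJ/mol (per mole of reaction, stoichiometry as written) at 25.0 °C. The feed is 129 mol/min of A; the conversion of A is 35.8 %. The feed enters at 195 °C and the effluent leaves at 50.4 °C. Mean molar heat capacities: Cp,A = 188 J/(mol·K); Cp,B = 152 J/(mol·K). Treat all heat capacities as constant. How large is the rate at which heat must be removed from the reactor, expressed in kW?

Q_out = 43.4 kW

Extent of reaction ξ = 0.358 × 129 = 46.182 mol/min
Reaction term: ξ·ΔH°_rxn = 46.182 × 20.4 = 942.11 kJ/min
Sensible, feed 195→25 °C: -4122.8 kJ/min
Outlet flows (mol/min): A 82.818, B 46.182
Sensible, products 25→50.4 °C: 573.77 kJ/min
Q = ΔH = -2607 kJ/min = -43.449 kW
Heat removed = 43.449 kW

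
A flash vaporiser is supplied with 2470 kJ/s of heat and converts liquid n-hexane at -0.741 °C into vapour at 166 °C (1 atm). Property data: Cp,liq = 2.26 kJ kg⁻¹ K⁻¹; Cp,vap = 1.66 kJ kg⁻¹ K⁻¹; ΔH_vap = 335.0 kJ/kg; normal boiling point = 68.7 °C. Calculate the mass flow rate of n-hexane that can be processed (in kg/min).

ṁ = 227 kg/min

Δh = 2.26×(68.7−-0.741) + 335.0 + 1.66×(166−68.7) = 653.45 kJ/kg
Q = 2470 kJ/s = 2470 kJ/s = 148200 kJ/min
ṁ = Q/Δh = 148200 / 653.45 = 226.79 kg/min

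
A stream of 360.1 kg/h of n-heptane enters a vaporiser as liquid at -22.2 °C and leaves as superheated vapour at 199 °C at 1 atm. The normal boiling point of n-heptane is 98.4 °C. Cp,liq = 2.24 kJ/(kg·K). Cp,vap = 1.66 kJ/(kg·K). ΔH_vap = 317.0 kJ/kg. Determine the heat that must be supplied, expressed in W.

Q = 75400 W

liquid -22.2→98.4 °C: 270.14 kJ/kg
vaporisation at 98.4 °C: 317 kJ/kg
vapour 98.4→199 °C: 167 kJ/kg
Δh = 270.14 + 317 + 167 = 754.14 kJ/kg
Q = ṁ·Δh = 360.1 kg/h × 754.14 kJ/kg = 271570 kJ/h
|Q| = 75.435 kW = 75435 W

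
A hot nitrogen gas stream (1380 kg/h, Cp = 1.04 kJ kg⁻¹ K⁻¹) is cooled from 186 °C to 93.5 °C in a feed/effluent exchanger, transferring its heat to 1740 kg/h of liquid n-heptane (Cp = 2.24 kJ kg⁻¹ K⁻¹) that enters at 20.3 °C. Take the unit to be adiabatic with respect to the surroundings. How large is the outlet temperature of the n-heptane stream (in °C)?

Heat released by hot stream: Q = 1380 × 1.04 × (186 − 93.5) = 132760 kJ/h
Energy balance on cold side (adiabatic exchanger): Q = ṁ_c·Cp_c·(T_c,out − T_c,in)
T_c,out = 20.3 + 132760/(1740 × 2.24) = 54.361 °C

T_c,out = 54.4 °C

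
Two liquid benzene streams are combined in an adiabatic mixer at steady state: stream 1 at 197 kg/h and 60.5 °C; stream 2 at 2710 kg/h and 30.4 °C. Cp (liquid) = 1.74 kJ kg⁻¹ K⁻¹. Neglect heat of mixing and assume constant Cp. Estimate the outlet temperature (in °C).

T_out = 32.4 °C

No heat crosses the boundary, so H_out = H_in.
T_out = Σ ṁᵢCp,ᵢTᵢ / Σ ṁᵢCp,ᵢ
      = 164090 / 5058.2 = 32.44 °C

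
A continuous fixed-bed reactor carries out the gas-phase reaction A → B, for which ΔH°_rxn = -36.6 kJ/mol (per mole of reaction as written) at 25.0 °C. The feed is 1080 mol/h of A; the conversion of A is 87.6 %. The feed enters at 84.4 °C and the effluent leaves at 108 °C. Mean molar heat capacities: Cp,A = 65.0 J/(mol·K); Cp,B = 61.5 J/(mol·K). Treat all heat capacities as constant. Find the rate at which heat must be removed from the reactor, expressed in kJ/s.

Extent of reaction ξ = 0.876 × 1080 = 946.08 mol/h
Reaction term: ξ·ΔH°_rxn = 946.08 × -36.6 = -34627 kJ/h
Sensible, feed 84.4→25 °C: -4169.9 kJ/h
Outlet flows (mol/h): A 133.92, B 946.08
Sensible, products 25→108 °C: 5551.8 kJ/h
Q = ΔH = -33245 kJ/h = -9.2346 kW
Heat removed = 9.2346 kJ/s

Q_out = 9.23 kJ/s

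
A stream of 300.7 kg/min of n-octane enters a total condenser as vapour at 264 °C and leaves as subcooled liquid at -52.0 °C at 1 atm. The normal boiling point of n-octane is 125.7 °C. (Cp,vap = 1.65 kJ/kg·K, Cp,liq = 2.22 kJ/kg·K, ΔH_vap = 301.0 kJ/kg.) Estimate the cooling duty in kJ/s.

Q_c = 4630 kJ/s

vapour 264→125.7 °C: -228.19 kJ/kg
condensation at 125.7 °C: -301 kJ/kg
liquid 125.7→-52.0 °C: -394.49 kJ/kg
Δh = -228.19 + -301 + -394.49 = -923.69 kJ/kg
Q = ṁ·Δh = 300.7 kg/min × -923.69 kJ/kg = -277750 kJ/min
|Q| = 4629.2 kW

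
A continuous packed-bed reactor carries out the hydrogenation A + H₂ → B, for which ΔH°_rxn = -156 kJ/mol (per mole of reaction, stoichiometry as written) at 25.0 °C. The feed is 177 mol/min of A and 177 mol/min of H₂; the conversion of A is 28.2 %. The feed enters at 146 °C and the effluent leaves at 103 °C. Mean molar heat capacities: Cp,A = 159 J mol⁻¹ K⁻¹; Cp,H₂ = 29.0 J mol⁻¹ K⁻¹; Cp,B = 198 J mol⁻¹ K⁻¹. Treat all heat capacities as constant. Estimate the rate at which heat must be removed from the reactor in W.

Q_out = 153000 W

Extent of reaction ξ = 0.282 × 177 = 49.914 mol/min
Reaction term: ξ·ΔH°_rxn = 49.914 × -156 = -7786.6 kJ/min
Sensible, feed 146→25 °C: -4026.4 kJ/min
Outlet flows (mol/min): A 127.09, H₂ 127.09, B 49.914
Sensible, products 25→103 °C: 2634.5 kJ/min
Q = ΔH = -9178.5 kJ/min = -152.98 kW
Heat removed = 152980 W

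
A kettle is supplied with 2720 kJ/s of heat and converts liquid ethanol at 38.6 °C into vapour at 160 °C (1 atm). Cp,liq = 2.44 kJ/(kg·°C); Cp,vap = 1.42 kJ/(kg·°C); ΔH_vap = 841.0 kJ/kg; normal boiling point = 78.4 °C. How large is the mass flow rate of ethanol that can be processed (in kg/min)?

ṁ = 155 kg/min

Δh = 2.44×(78.4−38.6) + 841.0 + 1.42×(160−78.4) = 1054 kJ/kg
Q = 2720 kJ/s = 2720 kJ/s = 163200 kJ/min
ṁ = Q/Δh = 163200 / 1054 = 154.84 kg/min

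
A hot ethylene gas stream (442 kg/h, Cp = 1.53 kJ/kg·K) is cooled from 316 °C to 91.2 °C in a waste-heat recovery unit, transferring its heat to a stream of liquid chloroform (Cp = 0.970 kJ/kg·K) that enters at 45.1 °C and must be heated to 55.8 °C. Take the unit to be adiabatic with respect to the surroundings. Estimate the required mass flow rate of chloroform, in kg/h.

Heat released by hot stream: Q = 442 × 1.53 × (316 − 91.2) = 152020 kJ/h
Energy balance on cold side (adiabatic exchanger): Q = ṁ_c·Cp_c·(T_c,out − T_c,in)
ṁ_c = 152020 / [0.970 × (55.8 − 45.1)] = 14647 kg/h

ṁ_c = 14600 kg/h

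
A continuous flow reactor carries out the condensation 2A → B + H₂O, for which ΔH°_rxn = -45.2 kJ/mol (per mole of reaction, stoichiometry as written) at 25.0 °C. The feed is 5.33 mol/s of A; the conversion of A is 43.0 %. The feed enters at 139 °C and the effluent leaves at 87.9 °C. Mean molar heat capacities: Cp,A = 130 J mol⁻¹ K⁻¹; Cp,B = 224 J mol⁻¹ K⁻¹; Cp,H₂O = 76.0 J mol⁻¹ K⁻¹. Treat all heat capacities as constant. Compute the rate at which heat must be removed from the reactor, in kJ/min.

Extent of reaction ξ = 0.430 × 5.33 / 2 = 1.146 mol/s
Reaction term: ξ·ΔH°_rxn = 1.146 × -45.2 = -51.797 kJ/s
Sensible, feed 139→25 °C: -78.991 kJ/s
Outlet flows (mol/s): A 3.0381, B 1.146, H₂O 1.146
Sensible, products 25→87.9 °C: 46.467 kJ/s
Q = ΔH = -84.321 kJ/s = -84.321 kW
Heat removed = 5059.3 kJ/min

Q_out = 5060 kJ/min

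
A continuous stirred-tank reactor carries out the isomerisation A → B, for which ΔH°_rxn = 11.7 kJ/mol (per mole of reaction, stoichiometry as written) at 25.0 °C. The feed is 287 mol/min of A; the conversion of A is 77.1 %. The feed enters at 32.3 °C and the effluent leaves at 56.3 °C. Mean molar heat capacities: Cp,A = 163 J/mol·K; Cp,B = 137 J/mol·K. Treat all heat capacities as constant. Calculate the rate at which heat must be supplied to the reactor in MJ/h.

Extent of reaction ξ = 0.771 × 287 = 221.28 mol/min
Reaction term: ξ·ΔH°_rxn = 221.28 × 11.7 = 2588.9 kJ/min
Sensible, feed 32.3→25 °C: -341.5 kJ/min
Outlet flows (mol/min): A 65.723, B 221.28
Sensible, products 25→56.3 °C: 1284.2 kJ/min
Q = ΔH = 3531.6 kJ/min = 58.86 kW
Heat supplied = 211.9 MJ/h

Q_in = 212 MJ/h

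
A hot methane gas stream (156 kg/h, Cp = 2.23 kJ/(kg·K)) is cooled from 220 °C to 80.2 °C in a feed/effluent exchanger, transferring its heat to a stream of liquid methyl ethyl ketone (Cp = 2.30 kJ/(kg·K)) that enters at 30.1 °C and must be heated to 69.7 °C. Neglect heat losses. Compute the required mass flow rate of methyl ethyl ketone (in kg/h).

ṁ_c = 534 kg/h

Heat released by hot stream: Q = 156 × 2.23 × (220 − 80.2) = 48634 kJ/h
Energy balance on cold side (adiabatic exchanger): Q = ṁ_c·Cp_c·(T_c,out − T_c,in)
ṁ_c = 48634 / [2.30 × (69.7 − 30.1)] = 533.97 kg/h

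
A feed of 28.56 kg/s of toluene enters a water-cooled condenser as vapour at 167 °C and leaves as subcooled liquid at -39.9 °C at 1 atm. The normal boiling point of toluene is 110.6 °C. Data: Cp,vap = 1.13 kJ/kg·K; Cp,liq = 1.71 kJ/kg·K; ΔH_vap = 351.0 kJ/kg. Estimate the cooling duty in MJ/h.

vapour 167→110.6 °C: -63.732 kJ/kg
condensation at 110.6 °C: -351 kJ/kg
liquid 110.6→-39.9 °C: -257.36 kJ/kg
Δh = -63.732 + -351 + -257.36 = -672.09 kJ/kg
Q = ṁ·Δh = 28.56 kg/s × -672.09 kJ/kg = -19195 kJ/s
|Q| = 19195 kW = 69101 MJ/h

Q_c = 69100 MJ/h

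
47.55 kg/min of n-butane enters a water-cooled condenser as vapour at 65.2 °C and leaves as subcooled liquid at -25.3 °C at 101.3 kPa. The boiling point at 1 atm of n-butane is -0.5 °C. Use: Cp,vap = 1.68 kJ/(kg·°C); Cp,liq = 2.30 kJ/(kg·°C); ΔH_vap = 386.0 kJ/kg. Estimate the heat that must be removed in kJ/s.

Q_c = 439 kJ/s

vapour 65.2→-0.5 °C: -110.38 kJ/kg
condensation at -0.5 °C: -386 kJ/kg
liquid -0.5→-25.3 °C: -57.04 kJ/kg
Δh = -110.38 + -386 + -57.04 = -553.42 kJ/kg
Q = ṁ·Δh = 47.55 kg/min × -553.42 kJ/kg = -26315 kJ/min
|Q| = 438.58 kW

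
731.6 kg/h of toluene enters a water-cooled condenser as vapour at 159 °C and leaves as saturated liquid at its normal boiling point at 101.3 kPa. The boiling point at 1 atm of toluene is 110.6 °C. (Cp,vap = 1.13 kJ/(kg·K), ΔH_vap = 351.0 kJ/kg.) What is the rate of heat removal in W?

vapour 159→110.6 °C: -54.692 kJ/kg
condensation at 110.6 °C: -351 kJ/kg
Δh = -54.692 + -351 = -405.69 kJ/kg
Q = ṁ·Δh = 731.6 kg/h × -405.69 kJ/kg = -296800 kJ/h
|Q| = 82.446 kW = 82446 W

Q_c = 82400 W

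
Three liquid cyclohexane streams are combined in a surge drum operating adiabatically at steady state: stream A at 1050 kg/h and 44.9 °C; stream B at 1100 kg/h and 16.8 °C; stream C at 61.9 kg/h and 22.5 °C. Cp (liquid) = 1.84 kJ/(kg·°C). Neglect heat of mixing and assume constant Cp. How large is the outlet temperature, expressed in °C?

T_out = 30.3 °C

Adiabatic, steady state ⇒ Σ ṁᵢCp,ᵢ(T_out − Tᵢ) = 0
Σ ṁᵢCp,ᵢTᵢ = 1050×1.84×44.9 + 1100×1.84×16.8 + 61.9×1.84×22.5 = 123310
Σ ṁᵢCp,ᵢ = 1050×1.84 + 1100×1.84 + 61.9×1.84 = 4069.9
T_out = 123310 / 4069.9 = 30.299 °C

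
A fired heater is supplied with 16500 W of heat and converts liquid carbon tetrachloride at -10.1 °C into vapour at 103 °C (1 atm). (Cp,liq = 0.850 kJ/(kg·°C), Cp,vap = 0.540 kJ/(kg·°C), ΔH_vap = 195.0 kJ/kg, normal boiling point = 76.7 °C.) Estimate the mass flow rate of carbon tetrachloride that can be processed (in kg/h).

Δh = 0.850×(76.7−-10.1) + 195.0 + 0.540×(103−76.7) = 282.98 kJ/kg
Q = 16500 W = 16.5 kJ/s = 59400 kJ/h
ṁ = Q/Δh = 59400 / 282.98 = 209.91 kg/h

ṁ = 210 kg/h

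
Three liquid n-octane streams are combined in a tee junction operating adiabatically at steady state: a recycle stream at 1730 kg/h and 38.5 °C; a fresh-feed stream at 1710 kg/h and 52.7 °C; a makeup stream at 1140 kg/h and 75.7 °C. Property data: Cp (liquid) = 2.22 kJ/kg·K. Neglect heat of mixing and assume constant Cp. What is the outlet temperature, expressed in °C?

Adiabatic, steady state ⇒ Σ ṁᵢCp,ᵢ(T_out − Tᵢ) = 0
Σ ṁᵢCp,ᵢTᵢ = 1730×2.22×38.5 + 1710×2.22×52.7 + 1140×2.22×75.7 = 539500
Σ ṁᵢCp,ᵢ = 1730×2.22 + 1710×2.22 + 1140×2.22 = 10168
T_out = 539500 / 10168 = 53.061 °C

T_out = 53.1 °C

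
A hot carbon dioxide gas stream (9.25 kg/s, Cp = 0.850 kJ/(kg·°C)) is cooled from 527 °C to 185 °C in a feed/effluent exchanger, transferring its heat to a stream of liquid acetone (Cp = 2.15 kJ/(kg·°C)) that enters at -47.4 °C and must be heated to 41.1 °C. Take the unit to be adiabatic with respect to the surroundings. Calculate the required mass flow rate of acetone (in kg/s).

ṁ_c = 14.1 kg/s

Heat released by hot stream: Q = 9.25 × 0.850 × (527 − 185) = 2689 kJ/s
Energy balance on cold side (adiabatic exchanger): Q = ṁ_c·Cp_c·(T_c,out − T_c,in)
ṁ_c = 2689 / [2.15 × (41.1 − -47.4)] = 14.132 kg/s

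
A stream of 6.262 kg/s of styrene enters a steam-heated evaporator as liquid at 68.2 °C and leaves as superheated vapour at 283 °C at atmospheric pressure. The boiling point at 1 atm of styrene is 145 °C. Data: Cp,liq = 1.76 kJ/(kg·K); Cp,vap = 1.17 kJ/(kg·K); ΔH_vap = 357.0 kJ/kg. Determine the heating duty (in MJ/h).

Q = 14700 MJ/h

liquid 68.2→145 °C: 135.17 kJ/kg
vaporisation at 145 °C: 357 kJ/kg
vapour 145→283 °C: 161.46 kJ/kg
Δh = 135.17 + 357 + 161.46 = 653.63 kJ/kg
Q = ṁ·Δh = 6.262 kg/s × 653.63 kJ/kg = 4093 kJ/s
|Q| = 4093 kW = 14735 MJ/h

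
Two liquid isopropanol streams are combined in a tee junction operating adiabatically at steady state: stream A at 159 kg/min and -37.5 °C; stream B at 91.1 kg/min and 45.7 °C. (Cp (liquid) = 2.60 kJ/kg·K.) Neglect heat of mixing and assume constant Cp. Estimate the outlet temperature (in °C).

Energy balance with Q = 0: Σ ṁᵢCp,ᵢ(T_out − Tᵢ) = 0
T_out = Σ ṁᵢCp,ᵢTᵢ / Σ ṁᵢCp,ᵢ
      = -4678 / 650.26 = -7.194 °C

T_out = -7.19 °C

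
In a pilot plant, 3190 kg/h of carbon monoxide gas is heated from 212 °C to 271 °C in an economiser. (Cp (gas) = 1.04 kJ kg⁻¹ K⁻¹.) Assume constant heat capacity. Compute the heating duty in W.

Q = ṁ·Cp·ΔT = 3190 × 1.04 × (271 − 212) = 195740 kJ/h
Converting: 195740 / 3600 s = 54.372 kW
Heating duty = 54372 W

Q = 54400 W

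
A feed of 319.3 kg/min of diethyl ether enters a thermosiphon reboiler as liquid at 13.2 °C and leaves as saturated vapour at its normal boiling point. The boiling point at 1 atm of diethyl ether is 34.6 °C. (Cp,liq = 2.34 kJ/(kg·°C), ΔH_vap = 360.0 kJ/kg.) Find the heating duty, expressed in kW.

liquid 13.2→34.6 °C: 50.076 kJ/kg
vaporisation at 34.6 °C: 360 kJ/kg
Δh = 50.076 + 360 = 410.08 kJ/kg
Q = ṁ·Δh = 319.3 kg/min × 410.08 kJ/kg = 130940 kJ/min
|Q| = 2182.3 kW

Q = 2180 kW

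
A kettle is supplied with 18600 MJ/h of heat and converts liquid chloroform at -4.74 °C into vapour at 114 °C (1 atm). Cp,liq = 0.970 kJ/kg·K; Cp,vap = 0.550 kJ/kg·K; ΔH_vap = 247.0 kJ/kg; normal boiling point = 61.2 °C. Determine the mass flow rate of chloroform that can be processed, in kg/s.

Δh = 0.970×(61.2−-4.74) + 247.0 + 0.550×(114−61.2) = 340 kJ/kg
Q = 18600 MJ/h = 5166.7 kJ/s = 5166.7 kJ/s
ṁ = Q/Δh = 5166.7 / 340 = 15.196 kg/s

ṁ = 15.2 kg/s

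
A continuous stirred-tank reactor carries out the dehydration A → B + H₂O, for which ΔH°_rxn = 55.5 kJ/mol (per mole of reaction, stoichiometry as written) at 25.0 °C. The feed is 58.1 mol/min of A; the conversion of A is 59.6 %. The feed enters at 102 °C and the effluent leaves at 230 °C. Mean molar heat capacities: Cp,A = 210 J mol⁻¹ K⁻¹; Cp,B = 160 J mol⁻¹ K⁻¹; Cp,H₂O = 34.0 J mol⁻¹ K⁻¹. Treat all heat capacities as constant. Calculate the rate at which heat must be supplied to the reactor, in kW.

Q_in = 56.2 kW

Extent of reaction ξ = 0.596 × 58.1 = 34.628 mol/min
Reaction term: ξ·ΔH°_rxn = 34.628 × 55.5 = 1921.8 kJ/min
Sensible, feed 102→25 °C: -939.48 kJ/min
Outlet flows (mol/min): A 23.472, B 34.628, H₂O 34.628
Sensible, products 25→230 °C: 2387.6 kJ/min
Q = ΔH = 3370 kJ/min = 56.166 kW
Heat supplied = 56.166 kW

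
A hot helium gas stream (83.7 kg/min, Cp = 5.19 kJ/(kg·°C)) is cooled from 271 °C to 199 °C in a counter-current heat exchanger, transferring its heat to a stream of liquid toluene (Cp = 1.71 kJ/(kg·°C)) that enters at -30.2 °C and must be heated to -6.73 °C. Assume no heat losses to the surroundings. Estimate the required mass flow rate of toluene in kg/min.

ṁ_c = 779 kg/min

Heat released by hot stream: Q = 83.7 × 5.19 × (271 − 199) = 31277 kJ/min
Energy balance on cold side (adiabatic exchanger): Q = ṁ_c·Cp_c·(T_c,out − T_c,in)
ṁ_c = 31277 / [1.71 × (-6.73 − -30.2)] = 779.32 kg/min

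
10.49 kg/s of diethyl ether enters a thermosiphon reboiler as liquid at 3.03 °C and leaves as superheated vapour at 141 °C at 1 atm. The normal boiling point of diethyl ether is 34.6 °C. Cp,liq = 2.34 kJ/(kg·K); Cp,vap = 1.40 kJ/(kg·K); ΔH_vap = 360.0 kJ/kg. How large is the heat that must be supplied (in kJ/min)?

liquid 3.03→34.6 °C: 73.874 kJ/kg
vaporisation at 34.6 °C: 360 kJ/kg
vapour 34.6→141 °C: 148.96 kJ/kg
Δh = 73.874 + 360 + 148.96 = 582.83 kJ/kg
Q = ṁ·Δh = 10.49 kg/s × 582.83 kJ/kg = 6113.9 kJ/s
|Q| = 6113.9 kW = 366840 kJ/min

Q = 367000 kJ/min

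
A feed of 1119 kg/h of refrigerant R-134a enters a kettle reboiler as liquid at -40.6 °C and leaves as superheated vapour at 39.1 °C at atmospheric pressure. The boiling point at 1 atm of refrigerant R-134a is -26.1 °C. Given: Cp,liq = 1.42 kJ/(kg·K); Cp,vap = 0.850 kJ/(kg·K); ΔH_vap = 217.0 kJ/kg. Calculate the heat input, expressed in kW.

liquid -40.6→-26.1 °C: 20.59 kJ/kg
vaporisation at -26.1 °C: 217 kJ/kg
vapour -26.1→39.1 °C: 55.42 kJ/kg
Δh = 20.59 + 217 + 55.42 = 293.01 kJ/kg
Q = ṁ·Δh = 1119 kg/h × 293.01 kJ/kg = 327880 kJ/h
|Q| = 91.077 kW

Q = 91.1 kW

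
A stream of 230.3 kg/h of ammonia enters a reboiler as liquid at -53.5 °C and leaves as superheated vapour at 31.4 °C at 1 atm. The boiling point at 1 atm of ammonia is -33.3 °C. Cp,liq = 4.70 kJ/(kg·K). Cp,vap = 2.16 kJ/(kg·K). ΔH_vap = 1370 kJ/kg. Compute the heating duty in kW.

Q = 103 kW

liquid -53.5→-33.3 °C: 94.94 kJ/kg
vaporisation at -33.3 °C: 1370 kJ/kg
vapour -33.3→31.4 °C: 139.75 kJ/kg
Δh = 94.94 + 1370 + 139.75 = 1604.7 kJ/kg
Q = ṁ·Δh = 230.3 kg/h × 1604.7 kJ/kg = 369560 kJ/h
|Q| = 102.66 kW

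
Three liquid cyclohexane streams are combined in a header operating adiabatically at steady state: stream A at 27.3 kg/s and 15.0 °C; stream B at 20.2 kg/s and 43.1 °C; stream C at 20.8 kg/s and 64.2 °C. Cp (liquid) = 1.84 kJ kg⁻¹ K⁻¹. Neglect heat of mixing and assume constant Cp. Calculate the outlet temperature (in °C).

T_out = 38.3 °C

Energy balance with Q = 0: Σ ṁᵢCp,ᵢ(T_out − Tᵢ) = 0
T_out = Σ ṁᵢCp,ᵢTᵢ / Σ ṁᵢCp,ᵢ
      = 4812.5 / 125.67 = 38.294 °C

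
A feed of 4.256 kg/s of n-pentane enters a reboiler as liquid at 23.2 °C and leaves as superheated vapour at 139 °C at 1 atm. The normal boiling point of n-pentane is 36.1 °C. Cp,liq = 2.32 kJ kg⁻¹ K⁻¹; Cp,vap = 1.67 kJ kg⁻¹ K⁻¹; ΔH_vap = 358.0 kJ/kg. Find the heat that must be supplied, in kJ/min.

Q = 143000 kJ/min

liquid 23.2→36.1 °C: 29.928 kJ/kg
vaporisation at 36.1 °C: 358 kJ/kg
vapour 36.1→139 °C: 171.84 kJ/kg
Δh = 29.928 + 358 + 171.84 = 559.77 kJ/kg
Q = ṁ·Δh = 4.256 kg/s × 559.77 kJ/kg = 2382.4 kJ/s
|Q| = 2382.4 kW = 142940 kJ/min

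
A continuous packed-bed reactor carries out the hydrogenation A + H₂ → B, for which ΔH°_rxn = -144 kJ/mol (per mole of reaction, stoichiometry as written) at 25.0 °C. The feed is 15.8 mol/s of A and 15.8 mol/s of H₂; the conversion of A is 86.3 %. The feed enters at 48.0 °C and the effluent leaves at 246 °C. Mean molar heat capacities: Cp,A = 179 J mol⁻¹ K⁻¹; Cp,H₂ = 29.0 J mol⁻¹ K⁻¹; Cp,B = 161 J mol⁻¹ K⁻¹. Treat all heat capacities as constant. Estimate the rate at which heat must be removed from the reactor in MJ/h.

Extent of reaction ξ = 0.863 × 15.8 = 13.635 mol/s
Reaction term: ξ·ΔH°_rxn = 13.635 × -144 = -1963.5 kJ/s
Sensible, feed 48.0→25 °C: -75.587 kJ/s
Outlet flows (mol/s): A 2.1646, H₂ 2.1646, B 13.635
Sensible, products 25→246 °C: 584.66 kJ/s
Q = ΔH = -1454.4 kJ/s = -1454.4 kW
Heat removed = 5235.9 MJ/h

Q_out = 5240 MJ/h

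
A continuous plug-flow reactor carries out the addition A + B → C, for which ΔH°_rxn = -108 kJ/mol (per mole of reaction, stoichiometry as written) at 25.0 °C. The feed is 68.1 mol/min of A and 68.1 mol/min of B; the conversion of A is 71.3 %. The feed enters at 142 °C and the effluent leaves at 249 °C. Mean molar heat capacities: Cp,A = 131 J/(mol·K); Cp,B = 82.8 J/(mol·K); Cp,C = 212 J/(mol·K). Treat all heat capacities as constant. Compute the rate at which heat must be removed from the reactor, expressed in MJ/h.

Q_out = 222 MJ/h

Extent of reaction ξ = 0.713 × 68.1 = 48.555 mol/min
Reaction term: ξ·ΔH°_rxn = 48.555 × -108 = -5244 kJ/min
Sensible, feed 142→25 °C: -1703.5 kJ/min
Outlet flows (mol/min): A 19.545, B 19.545, C 48.555
Sensible, products 25→249 °C: 3241.8 kJ/min
Q = ΔH = -3705.7 kJ/min = -61.761 kW
Heat removed = 222.34 MJ/h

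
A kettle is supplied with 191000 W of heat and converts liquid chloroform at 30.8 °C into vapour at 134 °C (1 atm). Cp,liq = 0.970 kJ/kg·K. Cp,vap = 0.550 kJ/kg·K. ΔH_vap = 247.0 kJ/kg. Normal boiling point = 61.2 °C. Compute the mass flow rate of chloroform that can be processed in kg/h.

Δh = 0.970×(61.2−30.8) + 247.0 + 0.550×(134−61.2) = 316.53 kJ/kg
Q = 191000 W = 191 kJ/s = 687600 kJ/h
ṁ = Q/Δh = 687600 / 316.53 = 2172.3 kg/h

ṁ = 2170 kg/h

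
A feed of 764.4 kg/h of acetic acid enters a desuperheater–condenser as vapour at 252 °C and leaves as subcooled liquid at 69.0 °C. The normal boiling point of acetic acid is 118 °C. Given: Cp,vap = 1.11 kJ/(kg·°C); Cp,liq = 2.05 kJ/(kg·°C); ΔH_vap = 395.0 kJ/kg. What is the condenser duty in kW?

Q_c = 137 kW

vapour 252→118 °C: -148.74 kJ/kg
condensation at 118 °C: -395 kJ/kg
liquid 118→69.0 °C: -100.45 kJ/kg
Δh = -148.74 + -395 + -100.45 = -644.19 kJ/kg
Q = ṁ·Δh = 764.4 kg/h × -644.19 kJ/kg = -492420 kJ/h
|Q| = 136.78 kW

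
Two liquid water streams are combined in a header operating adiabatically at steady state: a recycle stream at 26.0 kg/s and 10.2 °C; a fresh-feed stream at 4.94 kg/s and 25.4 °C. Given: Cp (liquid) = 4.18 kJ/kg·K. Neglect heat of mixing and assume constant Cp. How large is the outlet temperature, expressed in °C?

Energy balance with Q = 0: Σ ṁᵢCp,ᵢ(T_out − Tᵢ) = 0
T_out = Σ ṁᵢCp,ᵢTᵢ / Σ ṁᵢCp,ᵢ
      = 1633 / 129.33 = 12.627 °C

T_out = 12.6 °C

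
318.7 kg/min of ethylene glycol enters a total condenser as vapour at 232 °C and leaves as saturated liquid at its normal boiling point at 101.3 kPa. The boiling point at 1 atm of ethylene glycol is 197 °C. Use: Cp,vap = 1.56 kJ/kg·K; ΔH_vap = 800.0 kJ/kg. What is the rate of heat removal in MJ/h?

vapour 232→197 °C: -54.6 kJ/kg
condensation at 197 °C: -800 kJ/kg
Δh = -54.6 + -800 = -854.6 kJ/kg
Q = ṁ·Δh = 318.7 kg/min × -854.6 kJ/kg = -272360 kJ/min
|Q| = 4539.4 kW = 16342 MJ/h

Q_c = 16300 MJ/h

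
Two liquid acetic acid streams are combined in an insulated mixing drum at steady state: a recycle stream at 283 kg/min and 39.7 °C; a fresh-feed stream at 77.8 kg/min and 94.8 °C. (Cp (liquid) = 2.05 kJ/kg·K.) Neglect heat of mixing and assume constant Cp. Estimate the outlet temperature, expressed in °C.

Energy balance with Q = 0: Σ ṁᵢCp,ᵢ(T_out − Tᵢ) = 0
T_out = Σ ṁᵢCp,ᵢTᵢ / Σ ṁᵢCp,ᵢ
      = 38152 / 739.64 = 51.581 °C

T_out = 51.6 °C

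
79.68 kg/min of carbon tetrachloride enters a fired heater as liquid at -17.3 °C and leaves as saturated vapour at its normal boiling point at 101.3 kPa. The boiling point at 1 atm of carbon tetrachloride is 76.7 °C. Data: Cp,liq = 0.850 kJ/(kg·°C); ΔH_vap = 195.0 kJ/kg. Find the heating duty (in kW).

Q = 365 kW

liquid -17.3→76.7 °C: 79.9 kJ/kg
vaporisation at 76.7 °C: 195 kJ/kg
Δh = 79.9 + 195 = 274.9 kJ/kg
Q = ṁ·Δh = 79.68 kg/min × 274.9 kJ/kg = 21904 kJ/min
|Q| = 365.07 kW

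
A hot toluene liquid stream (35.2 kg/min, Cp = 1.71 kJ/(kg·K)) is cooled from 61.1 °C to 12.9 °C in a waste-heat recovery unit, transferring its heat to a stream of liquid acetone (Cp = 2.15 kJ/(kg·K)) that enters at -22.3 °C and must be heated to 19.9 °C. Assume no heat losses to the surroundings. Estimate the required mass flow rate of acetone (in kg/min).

ṁ_c = 32.0 kg/min

Heat released by hot stream: Q = 35.2 × 1.71 × (61.1 − 12.9) = 2901.3 kJ/min
Energy balance on cold side (adiabatic exchanger): Q = ṁ_c·Cp_c·(T_c,out − T_c,in)
ṁ_c = 2901.3 / [2.15 × (19.9 − -22.3)] = 31.977 kg/min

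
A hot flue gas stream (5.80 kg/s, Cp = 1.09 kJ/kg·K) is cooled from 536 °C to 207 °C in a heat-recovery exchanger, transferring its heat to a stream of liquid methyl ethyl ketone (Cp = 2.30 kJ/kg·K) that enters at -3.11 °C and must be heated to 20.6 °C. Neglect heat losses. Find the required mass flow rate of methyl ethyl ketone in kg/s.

Heat released by hot stream: Q = 5.80 × 1.09 × (536 − 207) = 2079.9 kJ/s
Energy balance on cold side (adiabatic exchanger): Q = ṁ_c·Cp_c·(T_c,out − T_c,in)
ṁ_c = 2079.9 / [2.30 × (20.6 − -3.11)] = 38.141 kg/s

ṁ_c = 38.1 kg/s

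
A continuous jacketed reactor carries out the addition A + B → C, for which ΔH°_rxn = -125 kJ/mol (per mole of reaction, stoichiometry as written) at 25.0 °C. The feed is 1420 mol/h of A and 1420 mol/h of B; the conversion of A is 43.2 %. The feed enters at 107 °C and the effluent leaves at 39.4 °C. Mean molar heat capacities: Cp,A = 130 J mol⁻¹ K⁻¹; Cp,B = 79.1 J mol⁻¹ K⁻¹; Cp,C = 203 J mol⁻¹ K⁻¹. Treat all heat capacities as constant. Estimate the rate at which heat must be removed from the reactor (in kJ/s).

Extent of reaction ξ = 0.432 × 1420 = 613.44 mol/h
Reaction term: ξ·ΔH°_rxn = 613.44 × -125 = -76680 kJ/h
Sensible, feed 107→25 °C: -24348 kJ/h
Outlet flows (mol/h): A 806.56, B 806.56, C 613.44
Sensible, products 25→39.4 °C: 4221.8 kJ/h
Q = ΔH = -96806 kJ/h = -26.891 kW
Heat removed = 26.891 kJ/s

Q_out = 26.9 kJ/s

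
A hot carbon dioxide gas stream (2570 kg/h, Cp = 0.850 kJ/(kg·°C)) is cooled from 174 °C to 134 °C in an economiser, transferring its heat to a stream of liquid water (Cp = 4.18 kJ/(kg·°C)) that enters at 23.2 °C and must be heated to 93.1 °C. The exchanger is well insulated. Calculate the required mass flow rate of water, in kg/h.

Heat released by hot stream: Q = 2570 × 0.850 × (174 − 134) = 87380 kJ/h
Energy balance on cold side (adiabatic exchanger): Q = ṁ_c·Cp_c·(T_c,out − T_c,in)
ṁ_c = 87380 / [4.18 × (93.1 − 23.2)] = 299.06 kg/h

ṁ_c = 299 kg/h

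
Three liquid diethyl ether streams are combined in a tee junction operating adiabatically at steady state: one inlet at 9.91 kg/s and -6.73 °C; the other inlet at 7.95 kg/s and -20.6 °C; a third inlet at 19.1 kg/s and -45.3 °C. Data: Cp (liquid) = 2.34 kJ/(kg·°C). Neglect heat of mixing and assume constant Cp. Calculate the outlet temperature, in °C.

T_out = -29.6 °C

Adiabatic, steady state ⇒ Σ ṁᵢCp,ᵢ(T_out − Tᵢ) = 0
Σ ṁᵢCp,ᵢTᵢ = 9.91×2.34×-6.73 + 7.95×2.34×-20.6 + 19.1×2.34×-45.3 = -2563.9
Σ ṁᵢCp,ᵢ = 9.91×2.34 + 7.95×2.34 + 19.1×2.34 = 86.486
T_out = -2563.9 / 86.486 = -29.645 °C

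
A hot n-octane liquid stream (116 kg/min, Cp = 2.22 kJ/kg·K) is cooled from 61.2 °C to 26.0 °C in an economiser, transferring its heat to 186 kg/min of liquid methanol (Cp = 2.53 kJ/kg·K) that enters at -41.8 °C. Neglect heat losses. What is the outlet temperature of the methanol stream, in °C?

T_c,out = -22.5 °C

Heat released by hot stream: Q = 116 × 2.22 × (61.2 − 26.0) = 9064.7 kJ/min
Energy balance on cold side (adiabatic exchanger): Q = ṁ_c·Cp_c·(T_c,out − T_c,in)
T_c,out = -41.8 + 9064.7/(186 × 2.53) = -22.537 °C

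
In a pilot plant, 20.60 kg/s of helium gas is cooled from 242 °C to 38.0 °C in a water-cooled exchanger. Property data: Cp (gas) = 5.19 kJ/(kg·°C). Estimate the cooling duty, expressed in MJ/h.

Q_c = 78500 MJ/h

Q = ṁ·Cp·ΔT = 20.60 × 5.19 × (38.0 − 242) = -21810 kJ/s
Cooling duty = 78518 MJ/h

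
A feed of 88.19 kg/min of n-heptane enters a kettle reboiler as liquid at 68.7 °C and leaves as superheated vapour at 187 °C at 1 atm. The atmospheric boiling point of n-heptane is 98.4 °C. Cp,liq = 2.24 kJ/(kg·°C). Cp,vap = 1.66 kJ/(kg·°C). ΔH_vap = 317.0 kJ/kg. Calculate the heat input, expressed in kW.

liquid 68.7→98.4 °C: 66.528 kJ/kg
vaporisation at 98.4 °C: 317 kJ/kg
vapour 98.4→187 °C: 147.08 kJ/kg
Δh = 66.528 + 317 + 147.08 = 530.6 kJ/kg
Q = ṁ·Δh = 88.19 kg/min × 530.6 kJ/kg = 46794 kJ/min
|Q| = 779.9 kW

Q = 780 kW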